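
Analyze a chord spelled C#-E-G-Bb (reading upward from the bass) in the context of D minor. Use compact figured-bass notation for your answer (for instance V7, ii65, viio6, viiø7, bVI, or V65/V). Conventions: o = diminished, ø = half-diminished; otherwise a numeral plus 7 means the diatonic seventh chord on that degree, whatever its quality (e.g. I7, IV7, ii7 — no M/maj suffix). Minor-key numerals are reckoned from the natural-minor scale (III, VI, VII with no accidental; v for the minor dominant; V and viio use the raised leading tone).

Stacked in thirds the chord is C#-E-G-Bb: a fully diminished seventh chord on C#.
C# is scale degree 7 in D minor, and a fully diminished seventh chord on that degree is written viio7.

viio7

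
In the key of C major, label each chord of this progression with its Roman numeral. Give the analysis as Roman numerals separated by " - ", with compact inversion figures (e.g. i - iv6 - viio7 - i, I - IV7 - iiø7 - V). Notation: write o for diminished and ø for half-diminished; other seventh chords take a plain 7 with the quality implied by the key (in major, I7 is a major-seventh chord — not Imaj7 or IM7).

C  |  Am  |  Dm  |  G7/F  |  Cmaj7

I - vi - ii - V42 - I7

C: major triad on C = scale degree 1 → I.
Am has root A, degree 6 in C major, so vi.
Dm: root D is the supertonic; minor triad there is ii.
G7/F: root G is the dominant; dominant seventh chord there is V42.
Cmaj7 has root C, degree 1 in C major, so I7.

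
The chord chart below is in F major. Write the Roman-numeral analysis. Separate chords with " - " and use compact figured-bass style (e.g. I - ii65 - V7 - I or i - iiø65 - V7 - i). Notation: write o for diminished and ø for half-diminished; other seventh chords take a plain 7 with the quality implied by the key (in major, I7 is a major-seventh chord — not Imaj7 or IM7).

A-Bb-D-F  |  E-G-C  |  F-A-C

IV42 - V6 - I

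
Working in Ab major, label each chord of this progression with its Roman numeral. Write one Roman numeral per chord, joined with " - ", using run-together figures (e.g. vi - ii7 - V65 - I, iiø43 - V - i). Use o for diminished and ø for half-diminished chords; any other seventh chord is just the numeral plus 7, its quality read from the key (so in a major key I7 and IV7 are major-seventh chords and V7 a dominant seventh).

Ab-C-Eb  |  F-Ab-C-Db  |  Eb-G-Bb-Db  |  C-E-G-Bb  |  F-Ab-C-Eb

I - IV65 - V7 - V7/vi - vi7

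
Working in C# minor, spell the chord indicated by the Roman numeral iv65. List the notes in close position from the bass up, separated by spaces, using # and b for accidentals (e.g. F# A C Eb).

In C# minor, the subdominant is F#, and the diatonic chord built there is a minor seventh chord.
That chord is spelled F#-A-C#-E.
With the 65 figure the chord is in first inversion; from the bass A upward in close position it reads A-C#-E-F#.

A C# E F#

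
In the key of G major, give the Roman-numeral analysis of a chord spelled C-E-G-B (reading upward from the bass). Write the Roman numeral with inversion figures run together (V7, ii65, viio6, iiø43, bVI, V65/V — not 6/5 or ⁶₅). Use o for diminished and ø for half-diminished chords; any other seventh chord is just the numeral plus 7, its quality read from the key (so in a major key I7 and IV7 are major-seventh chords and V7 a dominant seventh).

IV7

Stacked in thirds the chord is C-E-G-B: a major seventh chord on C.
C is scale degree 4 in G major, and a major seventh chord on that degree is written IV7.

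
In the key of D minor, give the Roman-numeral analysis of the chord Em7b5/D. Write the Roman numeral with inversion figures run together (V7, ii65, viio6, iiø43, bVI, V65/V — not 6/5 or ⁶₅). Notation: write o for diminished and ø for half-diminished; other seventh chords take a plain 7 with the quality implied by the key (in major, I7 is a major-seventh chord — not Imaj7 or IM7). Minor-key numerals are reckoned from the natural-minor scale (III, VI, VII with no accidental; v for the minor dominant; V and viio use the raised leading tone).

iiø42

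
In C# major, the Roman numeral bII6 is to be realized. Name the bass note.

bII in C# major has root D; the chord is D-F#-A.
The figure 6 means first inversion — the third is in the bass.

F#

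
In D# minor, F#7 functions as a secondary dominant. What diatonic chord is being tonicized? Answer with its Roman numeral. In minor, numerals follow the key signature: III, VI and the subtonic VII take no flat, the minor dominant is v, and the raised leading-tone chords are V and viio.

VI

The chord is a dominant seventh chord on F#.
A dominant resolves down a perfect fifth: F# → B. In D# minor, B is scale degree 6, i.e. VI.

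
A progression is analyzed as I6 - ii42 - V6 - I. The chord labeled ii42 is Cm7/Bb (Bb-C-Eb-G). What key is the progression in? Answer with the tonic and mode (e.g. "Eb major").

Bb major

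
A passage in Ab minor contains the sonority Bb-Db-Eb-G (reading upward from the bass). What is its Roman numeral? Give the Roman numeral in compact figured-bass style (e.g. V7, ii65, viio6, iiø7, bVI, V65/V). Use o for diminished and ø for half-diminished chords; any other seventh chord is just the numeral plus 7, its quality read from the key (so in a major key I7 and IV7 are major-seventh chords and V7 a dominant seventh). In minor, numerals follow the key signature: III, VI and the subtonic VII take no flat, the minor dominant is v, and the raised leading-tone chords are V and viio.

V43

The pitches Eb-G-Bb-Db form a dominant seventh chord rooted on Eb.
In Ab minor, Eb is the dominant; the diatonic dominant seventh chord there is V7.
With Bb in the bass the chord is in second inversion, so the figured bass is 43.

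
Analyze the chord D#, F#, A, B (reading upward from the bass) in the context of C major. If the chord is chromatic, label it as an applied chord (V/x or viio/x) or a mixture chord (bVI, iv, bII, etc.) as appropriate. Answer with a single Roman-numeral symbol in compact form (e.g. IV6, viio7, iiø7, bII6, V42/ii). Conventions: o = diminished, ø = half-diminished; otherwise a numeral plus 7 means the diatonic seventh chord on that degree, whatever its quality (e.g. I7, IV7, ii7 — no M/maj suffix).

Stacked in thirds the chord is B-D#-F#-A: a dominant seventh chord on B.
B is not a diatonic chord root with this quality in C major, but it lies a perfect fifth above E (iii), so the chord functions as an applied dominant of iii.
With D# in the bass the chord is in first inversion, so the figured bass is 65.

V65/iii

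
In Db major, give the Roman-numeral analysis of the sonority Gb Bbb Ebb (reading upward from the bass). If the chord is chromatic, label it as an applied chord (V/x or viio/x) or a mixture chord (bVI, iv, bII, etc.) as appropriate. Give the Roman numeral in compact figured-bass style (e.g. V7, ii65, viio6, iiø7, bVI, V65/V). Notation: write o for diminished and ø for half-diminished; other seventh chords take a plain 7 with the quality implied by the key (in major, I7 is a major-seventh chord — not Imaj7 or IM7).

Stacked in thirds the chord is Ebb-Gb-Bbb: a major triad on Ebb.
Ebb is the lowered second degree of Db major (diatonic 2 would be Eb). This is the Neapolitan sixth — a major triad on the lowered second degree, here in its customary first inversion.
With Gb in the bass the chord is in first inversion, so the figured bass is 6.

bII6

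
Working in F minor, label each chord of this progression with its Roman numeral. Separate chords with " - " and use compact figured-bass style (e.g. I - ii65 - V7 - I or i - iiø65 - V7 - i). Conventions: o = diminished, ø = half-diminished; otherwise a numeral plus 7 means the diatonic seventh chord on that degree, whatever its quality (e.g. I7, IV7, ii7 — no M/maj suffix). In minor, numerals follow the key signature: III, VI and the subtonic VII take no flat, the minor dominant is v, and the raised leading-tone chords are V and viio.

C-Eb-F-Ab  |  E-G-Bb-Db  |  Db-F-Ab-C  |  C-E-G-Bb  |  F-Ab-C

C-Eb-F-Ab has root F, degree 1 in F minor, so i43.
E-G-Bb-Db: fully diminished seventh chord on E = scale degree 7 → viio7.
Db-F-Ab-C: root Db is the submediant; major seventh chord there is VI7.
C-E-G-Bb has root C, degree 5 in F minor, so V7.
F-Ab-C: minor triad on F = scale degree 1 → i.

i43 - viio7 - VI7 - V7 - i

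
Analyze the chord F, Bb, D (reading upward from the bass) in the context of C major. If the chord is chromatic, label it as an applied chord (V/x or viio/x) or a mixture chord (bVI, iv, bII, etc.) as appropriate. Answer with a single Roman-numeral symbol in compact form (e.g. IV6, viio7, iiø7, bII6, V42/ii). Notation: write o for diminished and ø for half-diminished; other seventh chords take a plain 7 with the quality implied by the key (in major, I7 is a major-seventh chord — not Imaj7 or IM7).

bVII64

Stacked in thirds the chord is Bb-D-F: a major triad on Bb.
Bb is the lowered seventh degree of C major (diatonic 7 would be B). This is a major triad on the lowered seventh degree (the subtonic), borrowed from the parallel minor.
With F in the bass the chord is in second inversion, so the figured bass is 64.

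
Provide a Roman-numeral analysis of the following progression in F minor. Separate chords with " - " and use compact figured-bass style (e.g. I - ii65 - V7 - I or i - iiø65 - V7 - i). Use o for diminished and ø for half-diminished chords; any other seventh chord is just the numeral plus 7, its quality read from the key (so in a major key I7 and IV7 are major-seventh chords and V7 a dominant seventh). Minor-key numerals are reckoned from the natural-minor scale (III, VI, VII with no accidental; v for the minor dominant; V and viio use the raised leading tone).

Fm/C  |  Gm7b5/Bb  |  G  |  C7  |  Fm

Fm/C has root F, degree 1 in F minor, so i64.
Gm7b5/Bb: half-diminished seventh chord on G = scale degree 2 → iiø65.
G: a major triad on G, the applied dominant of V → V/V.
C7: dominant seventh chord on C = scale degree 5 → V7.
Fm has root F, degree 1 in F minor, so i.

i64 - iiø65 - V/V - V7 - i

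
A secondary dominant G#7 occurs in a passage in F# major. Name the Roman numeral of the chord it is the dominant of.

The chord is a dominant seventh chord on G#.
A dominant resolves down a perfect fifth: G# → C#. In F# major, C# is scale degree 5, i.e. V.

V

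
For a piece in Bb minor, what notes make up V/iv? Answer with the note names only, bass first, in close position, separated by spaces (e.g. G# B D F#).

The slash means an applied dominant: we want the dominant of iv. In Bb minor, iv is Eb minor, and its dominant is built on Bb.
Building a major triad on Bb gives Bb-D-F.

Bb D F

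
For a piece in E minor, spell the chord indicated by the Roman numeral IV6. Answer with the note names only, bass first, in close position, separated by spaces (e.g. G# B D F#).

C# E A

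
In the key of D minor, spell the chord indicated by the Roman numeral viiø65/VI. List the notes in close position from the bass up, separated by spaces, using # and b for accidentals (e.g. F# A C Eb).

viiø65/VI is a secondary leading-tone chord. The target VI is Bb in D minor; the applied chord is rooted a semitone below, on A.
Building a half-diminished seventh chord on A gives A-C-Eb-G.
The figured bass 65 indicates first inversion, placing the third (C) in the bass: C-Eb-G-A.

C Eb G A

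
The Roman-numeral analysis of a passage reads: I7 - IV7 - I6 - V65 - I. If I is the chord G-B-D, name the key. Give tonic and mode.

G major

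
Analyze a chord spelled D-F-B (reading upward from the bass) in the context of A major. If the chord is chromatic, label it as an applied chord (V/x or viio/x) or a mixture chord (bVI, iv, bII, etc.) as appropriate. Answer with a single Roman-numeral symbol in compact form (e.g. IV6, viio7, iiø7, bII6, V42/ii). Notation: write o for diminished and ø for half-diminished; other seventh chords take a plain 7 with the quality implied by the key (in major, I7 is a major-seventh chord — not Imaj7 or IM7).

The pitches B-D-F form a diminished triad rooted on B.
B is the second degree of A major. This is the diminished supertonic triad, borrowed from the parallel minor.
With D in the bass the chord is in first inversion, so the figured bass is 6.

iio6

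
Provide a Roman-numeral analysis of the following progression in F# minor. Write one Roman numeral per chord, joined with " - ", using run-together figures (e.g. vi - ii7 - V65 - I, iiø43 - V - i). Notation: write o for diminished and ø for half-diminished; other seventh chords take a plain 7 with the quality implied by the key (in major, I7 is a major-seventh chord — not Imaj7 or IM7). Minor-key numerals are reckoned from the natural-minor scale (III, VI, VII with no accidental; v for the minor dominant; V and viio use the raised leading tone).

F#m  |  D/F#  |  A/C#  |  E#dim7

F#m: root F# is the tonic; minor triad there is i.
D/F#: major triad on D = scale degree 6 → VI6.
A/C# has root A, degree 3 in F# minor, so III6.
E#dim7 has root E#, degree 7 in F# minor, so viio7.

i - VI6 - III6 - viio7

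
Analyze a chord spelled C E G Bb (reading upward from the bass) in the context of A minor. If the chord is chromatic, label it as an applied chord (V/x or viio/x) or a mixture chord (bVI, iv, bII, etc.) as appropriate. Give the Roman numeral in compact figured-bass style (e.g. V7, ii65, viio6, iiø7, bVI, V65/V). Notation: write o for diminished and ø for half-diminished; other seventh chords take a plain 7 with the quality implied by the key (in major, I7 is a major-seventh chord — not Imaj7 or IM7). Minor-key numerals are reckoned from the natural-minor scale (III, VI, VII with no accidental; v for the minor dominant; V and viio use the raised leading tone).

Stacked in thirds the chord is C-E-G-Bb: a dominant seventh chord on C.
C is not a diatonic chord root with this quality in A minor, but it lies a perfect fifth above F (VI), so the chord functions as an applied dominant of VI.

V7/VI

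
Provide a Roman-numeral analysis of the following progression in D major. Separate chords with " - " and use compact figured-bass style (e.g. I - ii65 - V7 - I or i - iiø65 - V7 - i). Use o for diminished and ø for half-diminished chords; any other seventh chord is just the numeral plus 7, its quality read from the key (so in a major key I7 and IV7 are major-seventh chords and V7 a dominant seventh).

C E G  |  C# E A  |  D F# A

bVII - V6 - I

C-E-G: C with this quality isn't in the key; it's bVII, borrowed from the parallel minor.
C#-E-A has root A, degree 5 in D major, so V6.
D-F#-A: root D is the tonic; major triad there is I.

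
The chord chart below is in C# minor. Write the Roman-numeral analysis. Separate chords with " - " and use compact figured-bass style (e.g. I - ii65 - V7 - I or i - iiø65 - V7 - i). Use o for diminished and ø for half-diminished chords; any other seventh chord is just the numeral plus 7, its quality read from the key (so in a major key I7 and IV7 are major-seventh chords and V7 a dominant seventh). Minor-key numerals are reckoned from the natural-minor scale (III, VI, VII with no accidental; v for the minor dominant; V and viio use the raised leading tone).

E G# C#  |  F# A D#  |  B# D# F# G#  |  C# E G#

i6 - iio6 - V65 - i

E-G#-C#: minor triad on C# = scale degree 1 → i6.
F#-A-D#: root D# is the supertonic; diminished triad there is iio6.
B#-D#-F#-G# has root G#, degree 5 in C# minor, so V65.
C#-E-G# has root C#, degree 1 in C# minor, so i.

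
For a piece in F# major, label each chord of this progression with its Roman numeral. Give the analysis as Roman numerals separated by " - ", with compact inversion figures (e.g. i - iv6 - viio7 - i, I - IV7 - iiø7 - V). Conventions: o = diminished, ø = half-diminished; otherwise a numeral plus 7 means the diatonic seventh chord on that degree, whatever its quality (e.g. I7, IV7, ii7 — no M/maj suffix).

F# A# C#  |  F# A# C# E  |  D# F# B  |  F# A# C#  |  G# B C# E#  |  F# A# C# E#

I - V7/IV - IV6 - I - V43 - I7

F#-A#-C#: major triad on F# = scale degree 1 → I.
F#-A#-C#-E: a dominant seventh chord on F#, the applied dominant of IV → V7/IV.
D#-F#-B: root B is the subdominant; major triad there is IV6.
F#-A#-C#: root F# is the tonic; major triad there is I.
G#-B-C#-E#: dominant seventh chord on C# = scale degree 5 → V43.
F#-A#-C#-E#: major seventh chord on F# = scale degree 1 → I7.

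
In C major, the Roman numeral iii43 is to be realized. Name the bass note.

iii in C major has root E; the chord is E-G-B-D.
The figure 43 means second inversion — the fifth is in the bass.

B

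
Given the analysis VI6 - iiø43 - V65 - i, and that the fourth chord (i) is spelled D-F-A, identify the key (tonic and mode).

D minor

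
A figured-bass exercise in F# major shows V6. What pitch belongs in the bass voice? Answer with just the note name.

V in F# major has root C#; the chord is C#-E#-G#.
The figure 6 means first inversion — the third is in the bass.

E#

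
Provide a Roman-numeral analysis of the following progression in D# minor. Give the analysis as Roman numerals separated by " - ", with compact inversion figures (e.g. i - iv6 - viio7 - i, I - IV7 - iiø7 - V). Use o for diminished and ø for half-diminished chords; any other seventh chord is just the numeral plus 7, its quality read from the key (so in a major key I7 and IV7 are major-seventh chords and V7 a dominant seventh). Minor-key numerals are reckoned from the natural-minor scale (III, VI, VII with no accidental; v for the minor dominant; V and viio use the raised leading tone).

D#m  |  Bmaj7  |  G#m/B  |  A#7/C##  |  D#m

i - VI7 - iv6 - V65 - i

D#m: minor triad on D# = scale degree 1 → i.
Bmaj7 has root B, degree 6 in D# minor, so VI7.
G#m/B: root G# is the subdominant; minor triad there is iv6.
A#7/C##: root A# is the dominant; dominant seventh chord there is V65.
D#m: root D# is the tonic; minor triad there is i.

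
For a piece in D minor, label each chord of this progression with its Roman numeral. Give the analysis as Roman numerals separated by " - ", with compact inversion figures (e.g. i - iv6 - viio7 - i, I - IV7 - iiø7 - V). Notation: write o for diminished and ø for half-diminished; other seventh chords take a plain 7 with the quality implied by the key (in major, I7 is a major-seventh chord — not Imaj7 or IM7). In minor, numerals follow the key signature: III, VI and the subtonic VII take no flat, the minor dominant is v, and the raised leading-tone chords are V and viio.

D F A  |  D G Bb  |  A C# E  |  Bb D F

i - iv64 - V - VI

D-F-A: root D is the tonic; minor triad there is i.
D-G-Bb: root G is the subdominant; minor triad there is iv64.
A-C#-E: major triad on A = scale degree 5 → V.
Bb-D-F: root Bb is the submediant; major triad there is VI.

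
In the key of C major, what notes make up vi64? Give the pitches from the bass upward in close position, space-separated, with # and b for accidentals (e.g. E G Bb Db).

The numeral's case and figure indicate a minor triad. In C major its root, the submediant, is A.
Stacking thirds from A gives A-C-E.
With the 64 figure the chord is in second inversion; from the bass E upward in close position it reads E-A-C.

E A C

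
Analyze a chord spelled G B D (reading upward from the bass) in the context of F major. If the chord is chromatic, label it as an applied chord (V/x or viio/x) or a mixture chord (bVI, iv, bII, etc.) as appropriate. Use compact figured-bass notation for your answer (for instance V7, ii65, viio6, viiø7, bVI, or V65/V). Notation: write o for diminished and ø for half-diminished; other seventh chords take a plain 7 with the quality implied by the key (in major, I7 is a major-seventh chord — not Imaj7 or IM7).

The pitches G-B-D form a major triad rooted on G.
G is not a diatonic chord root with this quality in F major, but it lies a perfect fifth above C (V), so the chord functions as an applied dominant of V.

V/V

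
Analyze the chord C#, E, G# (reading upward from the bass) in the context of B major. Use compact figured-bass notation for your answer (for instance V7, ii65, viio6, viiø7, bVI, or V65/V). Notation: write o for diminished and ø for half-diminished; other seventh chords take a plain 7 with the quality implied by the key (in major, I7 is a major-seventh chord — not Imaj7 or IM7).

ii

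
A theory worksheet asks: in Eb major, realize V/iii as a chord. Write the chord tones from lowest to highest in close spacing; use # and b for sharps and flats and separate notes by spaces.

D F# A

V/iii is a secondary dominant — the dominant triad of iii. iii in Eb major is G, so the applied chord's root is D, a perfect fifth above.
Building a major triad on D gives D-F#-A.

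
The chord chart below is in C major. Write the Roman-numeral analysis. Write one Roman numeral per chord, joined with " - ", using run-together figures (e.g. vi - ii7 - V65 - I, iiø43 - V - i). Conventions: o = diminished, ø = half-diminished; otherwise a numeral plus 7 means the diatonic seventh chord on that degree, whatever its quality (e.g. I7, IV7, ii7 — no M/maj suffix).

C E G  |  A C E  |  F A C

C-E-G: root C is the tonic; major triad there is I.
A-C-E has root A, degree 6 in C major, so vi.
F-A-C: major triad on F = scale degree 4 → IV.

I - vi - IV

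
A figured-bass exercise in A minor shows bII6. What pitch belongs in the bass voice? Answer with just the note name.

D

bII in A minor has root Bb; the chord is Bb-D-F.
The figure 6 means first inversion — the third is in the bass.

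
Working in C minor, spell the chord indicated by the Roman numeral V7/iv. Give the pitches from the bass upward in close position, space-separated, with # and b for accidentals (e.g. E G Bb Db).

C E G Bb

V7/iv is a secondary dominant — the dominant seventh of iv. iv in C minor is F, so the applied chord's root is C, a perfect fifth above.
Building a dominant seventh chord on C gives C-E-G-Bb.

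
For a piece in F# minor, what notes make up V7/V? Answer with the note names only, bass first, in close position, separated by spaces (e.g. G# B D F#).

G# B# D# F#

The slash means an applied dominant: we want the dominant of V. In F# minor, V is C# major, and its dominant is built on G#.
Building a dominant seventh chord on G# gives G#-B#-D#-F#.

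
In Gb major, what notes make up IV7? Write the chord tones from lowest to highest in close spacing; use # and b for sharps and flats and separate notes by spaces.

Cb Eb Gb Bb

The numeral's case and figure indicate a major seventh chord. In Gb major its root, the subdominant, is Cb.
That chord is spelled Cb-Eb-Gb-Bb.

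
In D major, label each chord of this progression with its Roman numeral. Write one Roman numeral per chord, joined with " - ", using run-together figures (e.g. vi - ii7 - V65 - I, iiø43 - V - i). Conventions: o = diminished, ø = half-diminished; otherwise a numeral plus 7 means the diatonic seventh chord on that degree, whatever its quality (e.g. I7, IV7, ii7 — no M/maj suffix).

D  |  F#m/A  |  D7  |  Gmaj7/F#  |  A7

I - iii6 - V7/IV - IV42 - V7

D: major triad on D = scale degree 1 → I.
F#m/A: minor triad on F# = scale degree 3 → iii6.
D7 is the secondary dominant of IV (dominant seventh chord on D): V7/IV.
Gmaj7/F#: major seventh chord on G = scale degree 4 → IV42.
A7: dominant seventh chord on A = scale degree 5 → V7.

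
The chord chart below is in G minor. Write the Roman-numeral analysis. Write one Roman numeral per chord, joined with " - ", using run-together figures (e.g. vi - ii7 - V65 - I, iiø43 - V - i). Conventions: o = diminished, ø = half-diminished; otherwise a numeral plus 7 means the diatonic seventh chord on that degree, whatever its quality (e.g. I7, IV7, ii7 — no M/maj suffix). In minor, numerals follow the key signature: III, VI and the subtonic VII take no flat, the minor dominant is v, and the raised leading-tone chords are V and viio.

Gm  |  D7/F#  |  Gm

i - V65 - i

Gm: root G is the tonic; minor triad there is i.
D7/F#: dominant seventh chord on D = scale degree 5 → V65.
Gm has root G, degree 1 in G minor, so i.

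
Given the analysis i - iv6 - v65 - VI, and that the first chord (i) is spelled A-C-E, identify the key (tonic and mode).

A minor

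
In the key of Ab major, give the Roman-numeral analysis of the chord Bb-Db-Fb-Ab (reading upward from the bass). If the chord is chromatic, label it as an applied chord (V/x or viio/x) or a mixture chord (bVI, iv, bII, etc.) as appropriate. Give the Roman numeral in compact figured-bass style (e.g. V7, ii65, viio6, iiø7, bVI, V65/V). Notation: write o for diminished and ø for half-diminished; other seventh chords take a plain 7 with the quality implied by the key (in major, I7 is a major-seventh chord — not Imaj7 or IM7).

iiø7

The pitches Bb-Db-Fb-Ab form a half-diminished seventh chord rooted on Bb.
Bb is the second degree of Ab major. This is the half-diminished supertonic seventh, borrowed from the parallel minor.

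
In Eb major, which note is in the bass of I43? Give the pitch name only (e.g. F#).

Bb

I in Eb major has root Eb; the chord is Eb-G-Bb-D.
The figure 43 means second inversion — the fifth is in the bass.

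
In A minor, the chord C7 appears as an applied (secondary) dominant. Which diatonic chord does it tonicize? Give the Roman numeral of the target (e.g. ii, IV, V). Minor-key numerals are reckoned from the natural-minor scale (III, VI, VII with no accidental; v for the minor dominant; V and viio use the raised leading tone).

VI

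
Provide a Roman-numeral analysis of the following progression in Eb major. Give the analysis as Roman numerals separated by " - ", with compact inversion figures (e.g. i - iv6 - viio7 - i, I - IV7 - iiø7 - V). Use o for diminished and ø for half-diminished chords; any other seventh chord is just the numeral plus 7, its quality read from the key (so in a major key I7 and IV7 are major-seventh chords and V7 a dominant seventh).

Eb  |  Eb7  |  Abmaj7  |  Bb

I - V7/IV - IV7 - V

Eb: major triad on Eb = scale degree 1 → I.
Eb7: chromatic; Eb is V of IV, so V7/IV.
Abmaj7 has root Ab, degree 4 in Eb major, so IV7.
Bb: major triad on Bb = scale degree 5 → V.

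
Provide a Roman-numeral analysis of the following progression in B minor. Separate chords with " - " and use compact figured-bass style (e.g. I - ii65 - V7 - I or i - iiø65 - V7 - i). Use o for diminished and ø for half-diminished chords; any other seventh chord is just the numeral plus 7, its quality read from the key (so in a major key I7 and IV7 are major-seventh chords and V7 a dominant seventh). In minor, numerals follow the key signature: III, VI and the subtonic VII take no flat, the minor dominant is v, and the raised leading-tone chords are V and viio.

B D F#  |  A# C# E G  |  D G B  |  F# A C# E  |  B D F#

i - viio7 - VI64 - v7 - i

B-D-F#: minor triad on B = scale degree 1 → i.
A#-C#-E-G: root A# is the leading tone; fully diminished seventh chord there is viio7.
D-G-B has root G, degree 6 in B minor, so VI64.
F#-A-C#-E: minor seventh chord on F# = scale degree 5 → v7.
B-D-F# has root B, degree 1 in B minor, so i.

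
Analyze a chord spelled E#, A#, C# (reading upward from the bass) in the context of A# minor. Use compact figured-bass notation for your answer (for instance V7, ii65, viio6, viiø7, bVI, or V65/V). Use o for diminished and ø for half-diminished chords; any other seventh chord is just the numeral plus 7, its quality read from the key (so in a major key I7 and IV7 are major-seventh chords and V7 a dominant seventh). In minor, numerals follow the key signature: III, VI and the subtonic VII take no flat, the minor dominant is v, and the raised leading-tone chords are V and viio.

The pitches A#-C#-E# form a minor triad rooted on A#.
A# is scale degree 1 in A# minor, and a minor triad on that degree is written i.
With E# in the bass the chord is in second inversion, so the figured bass is 64.

i64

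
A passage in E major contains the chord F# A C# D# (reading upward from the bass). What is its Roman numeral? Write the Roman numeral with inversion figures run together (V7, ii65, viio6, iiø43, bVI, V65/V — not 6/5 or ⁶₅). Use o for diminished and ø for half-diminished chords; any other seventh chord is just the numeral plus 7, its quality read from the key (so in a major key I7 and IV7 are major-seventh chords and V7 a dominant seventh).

viiø65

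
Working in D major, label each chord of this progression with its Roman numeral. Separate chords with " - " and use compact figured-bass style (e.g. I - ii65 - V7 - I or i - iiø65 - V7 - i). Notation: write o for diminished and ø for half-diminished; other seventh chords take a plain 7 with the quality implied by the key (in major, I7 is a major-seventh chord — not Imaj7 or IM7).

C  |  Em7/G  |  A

bVII - ii65 - V

C is non-diatonic — bVII, a mixture chord from D minor.
Em7/G has root E, degree 2 in D major, so ii65.
A: major triad on A = scale degree 5 → V.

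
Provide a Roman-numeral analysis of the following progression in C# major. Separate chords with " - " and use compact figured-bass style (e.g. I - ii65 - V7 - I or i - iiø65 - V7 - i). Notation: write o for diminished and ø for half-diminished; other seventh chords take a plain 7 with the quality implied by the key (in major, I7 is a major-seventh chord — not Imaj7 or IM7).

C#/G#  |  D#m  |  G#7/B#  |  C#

C#/G#: major triad on C# = scale degree 1 → I64.
D#m: minor triad on D# = scale degree 2 → ii.
G#7/B#: dominant seventh chord on G# = scale degree 5 → V65.
C#: root C# is the tonic; major triad there is I.

I64 - ii - V65 - I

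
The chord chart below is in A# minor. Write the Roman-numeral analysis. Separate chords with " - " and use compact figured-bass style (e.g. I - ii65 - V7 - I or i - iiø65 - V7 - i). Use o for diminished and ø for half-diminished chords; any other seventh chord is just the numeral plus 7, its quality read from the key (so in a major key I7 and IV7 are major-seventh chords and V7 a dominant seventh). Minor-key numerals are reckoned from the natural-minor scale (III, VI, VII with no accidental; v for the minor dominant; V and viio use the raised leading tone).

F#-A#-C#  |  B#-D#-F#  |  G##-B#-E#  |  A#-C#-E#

F#-A#-C#: root F# is the submediant; major triad there is VI.
B#-D#-F# has root B#, degree 2 in A# minor, so iio.
G##-B#-E# has root E#, degree 5 in A# minor, so V6.
A#-C#-E#: minor triad on A# = scale degree 1 → i.

VI - iio - V6 - i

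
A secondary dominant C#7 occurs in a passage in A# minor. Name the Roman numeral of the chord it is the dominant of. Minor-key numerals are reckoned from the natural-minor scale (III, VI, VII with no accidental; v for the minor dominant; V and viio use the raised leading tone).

The chord is a dominant seventh chord on C#.
A dominant resolves down a perfect fifth: C# → F#. In A# minor, F# is scale degree 6, i.e. VI.

VI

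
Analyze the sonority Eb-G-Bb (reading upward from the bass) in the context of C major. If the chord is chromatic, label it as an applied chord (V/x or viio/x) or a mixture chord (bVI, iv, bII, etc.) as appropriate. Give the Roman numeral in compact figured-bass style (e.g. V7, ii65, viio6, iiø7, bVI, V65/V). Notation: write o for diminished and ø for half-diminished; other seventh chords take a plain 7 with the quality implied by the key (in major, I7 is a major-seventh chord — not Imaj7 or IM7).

bIII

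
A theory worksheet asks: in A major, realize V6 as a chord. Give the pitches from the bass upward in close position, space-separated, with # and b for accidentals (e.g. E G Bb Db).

The numeral's case and figure indicate a major triad. In A major its root, scale degree 5, is E.
That chord is spelled E-G#-B.
The figured bass 6 indicates first inversion, placing the third (G#) in the bass: G#-B-E.

G# B E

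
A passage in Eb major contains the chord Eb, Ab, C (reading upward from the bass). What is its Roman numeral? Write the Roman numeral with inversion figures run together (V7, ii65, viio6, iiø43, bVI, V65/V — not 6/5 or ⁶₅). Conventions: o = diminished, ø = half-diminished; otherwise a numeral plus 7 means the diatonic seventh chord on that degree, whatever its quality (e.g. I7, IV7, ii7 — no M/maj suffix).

IV64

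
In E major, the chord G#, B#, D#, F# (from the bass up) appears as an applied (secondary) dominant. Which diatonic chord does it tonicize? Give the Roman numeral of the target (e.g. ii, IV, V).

The chord is a dominant seventh chord on G#.
A dominant resolves down a perfect fifth: G# → C#. In E major, C# is scale degree 6, i.e. vi.

vi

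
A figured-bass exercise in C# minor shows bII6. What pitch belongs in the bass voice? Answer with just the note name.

F#

bII in C# minor has root D; the chord is D-F#-A.
The figure 6 means first inversion — the third is in the bass.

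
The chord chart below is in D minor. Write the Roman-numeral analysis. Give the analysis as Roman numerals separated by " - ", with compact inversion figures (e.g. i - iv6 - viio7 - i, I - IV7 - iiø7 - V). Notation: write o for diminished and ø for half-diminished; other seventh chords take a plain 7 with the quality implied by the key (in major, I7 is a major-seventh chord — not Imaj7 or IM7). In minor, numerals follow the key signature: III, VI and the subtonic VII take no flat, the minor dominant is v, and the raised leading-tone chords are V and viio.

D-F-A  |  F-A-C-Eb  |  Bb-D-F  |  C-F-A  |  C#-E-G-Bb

i - V7/VI - VI - III64 - viio7

D-F-A has root D, degree 1 in D minor, so i.
F-A-C-Eb is the secondary dominant of VI (dominant seventh chord on F): V7/VI.
Bb-D-F: major triad on Bb = scale degree 6 → VI.
C-F-A: major triad on F = scale degree 3 → III64.
C#-E-G-Bb has root C#, degree 7 in D minor, so viio7.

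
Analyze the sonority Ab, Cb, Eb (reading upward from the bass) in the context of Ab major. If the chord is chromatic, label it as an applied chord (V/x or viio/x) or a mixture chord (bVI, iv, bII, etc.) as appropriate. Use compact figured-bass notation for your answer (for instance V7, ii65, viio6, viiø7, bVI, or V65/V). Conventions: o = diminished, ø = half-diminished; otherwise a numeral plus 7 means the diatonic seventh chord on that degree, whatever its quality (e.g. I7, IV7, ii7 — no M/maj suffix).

The pitches Ab-Cb-Eb form a minor triad rooted on Ab.
Ab is the first degree of Ab major. This is the minor tonic, borrowed from the parallel minor.

i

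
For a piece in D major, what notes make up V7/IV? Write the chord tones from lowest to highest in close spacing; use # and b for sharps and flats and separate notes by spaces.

D F# A C

V7/IV is a secondary dominant — the dominant seventh of IV. IV in D major is G, so the applied chord's root is D, a perfect fifth above.
Building a dominant seventh chord on D gives D-F#-A-C.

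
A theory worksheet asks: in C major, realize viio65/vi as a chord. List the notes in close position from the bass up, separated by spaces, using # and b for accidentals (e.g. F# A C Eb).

B D F G#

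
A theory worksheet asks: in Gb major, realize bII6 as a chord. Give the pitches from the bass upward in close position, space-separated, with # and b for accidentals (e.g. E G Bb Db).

Cb Ebb Abb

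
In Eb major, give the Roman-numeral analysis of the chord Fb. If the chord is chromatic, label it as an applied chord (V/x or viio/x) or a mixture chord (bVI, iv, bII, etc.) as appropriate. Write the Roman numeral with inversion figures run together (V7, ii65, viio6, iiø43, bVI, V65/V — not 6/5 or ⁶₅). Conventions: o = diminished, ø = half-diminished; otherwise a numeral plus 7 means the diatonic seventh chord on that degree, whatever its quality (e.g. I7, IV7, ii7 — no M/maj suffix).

bII

Stacked in thirds the chord is Fb-Ab-Cb: a major triad on Fb.
Fb is the lowered second degree of Eb major (diatonic 2 would be F). This is the Neapolitan chord — a major triad on the lowered second degree.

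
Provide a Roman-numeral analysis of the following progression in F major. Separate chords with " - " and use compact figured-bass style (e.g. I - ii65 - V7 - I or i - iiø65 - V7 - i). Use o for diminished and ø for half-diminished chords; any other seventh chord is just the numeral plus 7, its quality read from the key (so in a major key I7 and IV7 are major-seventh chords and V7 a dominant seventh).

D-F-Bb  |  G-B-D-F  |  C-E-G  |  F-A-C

D-F-Bb: major triad on Bb = scale degree 4 → IV6.
G-B-D-F: a dominant seventh chord on G, the applied dominant of V → V7/V.
C-E-G: major triad on C = scale degree 5 → V.
F-A-C: major triad on F = scale degree 1 → I.

IV6 - V7/V - V - I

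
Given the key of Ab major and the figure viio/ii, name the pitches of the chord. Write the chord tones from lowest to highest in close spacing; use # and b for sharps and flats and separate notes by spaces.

A C Eb

The slash marks an applied leading-tone chord: viio of ii. In Ab major, ii is Bb, so the leading tone to it is A, a half step below.
Building a diminished triad on A gives A-C-Eb.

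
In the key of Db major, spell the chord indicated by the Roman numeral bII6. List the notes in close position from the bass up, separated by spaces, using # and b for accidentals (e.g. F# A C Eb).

bII6 is the Neapolitan sixth — a major triad on the lowered second degree, here in its customary first inversion. In Db major that root is Ebb.
So the chord is Ebb-Gb-Bbb, a major triad.
With the 6 figure the chord is in first inversion; from the bass Gb upward in close position it reads Gb-Bbb-Ebb.

Gb Bbb Ebb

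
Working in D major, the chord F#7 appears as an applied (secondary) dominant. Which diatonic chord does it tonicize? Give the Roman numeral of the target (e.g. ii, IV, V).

The chord is a dominant seventh chord on F#.
A dominant resolves down a perfect fifth: F# → B. In D major, B is scale degree 6, i.e. vi.

vi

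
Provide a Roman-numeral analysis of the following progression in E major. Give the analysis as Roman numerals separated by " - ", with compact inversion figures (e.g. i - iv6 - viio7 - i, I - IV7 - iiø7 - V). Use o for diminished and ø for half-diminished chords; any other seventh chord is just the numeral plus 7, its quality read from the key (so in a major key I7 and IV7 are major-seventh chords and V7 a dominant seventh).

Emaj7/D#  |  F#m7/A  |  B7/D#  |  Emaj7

I42 - ii65 - V65 - I7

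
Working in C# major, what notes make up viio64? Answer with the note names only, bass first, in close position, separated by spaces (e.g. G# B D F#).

F# B# D#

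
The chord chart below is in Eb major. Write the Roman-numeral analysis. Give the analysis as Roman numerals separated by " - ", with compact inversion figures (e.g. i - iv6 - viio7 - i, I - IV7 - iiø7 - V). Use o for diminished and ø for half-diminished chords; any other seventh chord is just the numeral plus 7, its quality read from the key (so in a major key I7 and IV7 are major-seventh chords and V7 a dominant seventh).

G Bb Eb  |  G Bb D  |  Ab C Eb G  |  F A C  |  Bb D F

G-Bb-Eb has root Eb, degree 1 in Eb major, so I6.
G-Bb-D: minor triad on G = scale degree 3 → iii.
Ab-C-Eb-G has root Ab, degree 4 in Eb major, so IV7.
F-A-C: chromatic; F is V of V, so V/V.
Bb-D-F has root Bb, degree 5 in Eb major, so V.

I6 - iii - IV7 - V/V - V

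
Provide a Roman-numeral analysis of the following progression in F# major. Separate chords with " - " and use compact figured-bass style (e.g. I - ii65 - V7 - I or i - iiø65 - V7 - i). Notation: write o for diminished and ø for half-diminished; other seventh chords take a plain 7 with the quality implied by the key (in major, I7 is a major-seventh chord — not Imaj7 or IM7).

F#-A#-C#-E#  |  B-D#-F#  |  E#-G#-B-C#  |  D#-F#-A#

I7 - IV - V65 - vi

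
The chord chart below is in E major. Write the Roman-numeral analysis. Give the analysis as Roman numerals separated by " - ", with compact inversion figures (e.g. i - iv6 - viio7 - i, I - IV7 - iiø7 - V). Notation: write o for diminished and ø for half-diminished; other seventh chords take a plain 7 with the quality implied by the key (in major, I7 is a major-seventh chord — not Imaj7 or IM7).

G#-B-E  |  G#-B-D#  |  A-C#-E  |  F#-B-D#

G#-B-E: root E is the tonic; major triad there is I6.
G#-B-D#: root G# is the mediant; minor triad there is iii.
A-C#-E: major triad on A = scale degree 4 → IV.
F#-B-D# has root B, degree 5 in E major, so V64.

I6 - iii - IV - V64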